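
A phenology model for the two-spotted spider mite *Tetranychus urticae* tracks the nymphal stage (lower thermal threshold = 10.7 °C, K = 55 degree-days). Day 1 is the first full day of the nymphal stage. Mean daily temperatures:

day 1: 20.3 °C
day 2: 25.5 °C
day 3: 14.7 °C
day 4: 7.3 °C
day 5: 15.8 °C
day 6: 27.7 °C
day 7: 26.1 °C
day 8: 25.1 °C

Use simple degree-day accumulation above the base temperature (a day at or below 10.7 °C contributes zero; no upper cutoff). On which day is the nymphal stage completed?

day 7

Daily DD above 10.7 °C: 9.6, 14.8, 4.0, 0.0, 5.1, 17.0, 15.4, 14.4.
Cumulative: 9.6, 24.4, 28.4, 28.4, 33.5, 50.5, 65.9, 80.3.
The total first reaches 55 DD on day 7.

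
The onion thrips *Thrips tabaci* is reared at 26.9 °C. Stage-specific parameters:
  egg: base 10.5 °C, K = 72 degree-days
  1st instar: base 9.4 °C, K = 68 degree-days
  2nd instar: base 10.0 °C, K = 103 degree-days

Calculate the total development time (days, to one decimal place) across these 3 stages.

egg: 72 / (26.9 − 10.5) = 72 / 16.4 = 4.390 d.
1st instar: 68 / (26.9 − 9.4) = 68 / 17.5 = 3.886 d.
2nd instar: 103 / (26.9 − 10.0) = 103 / 16.9 = 6.095 d.
Sum = 14.371 ≈ 14.4 days.

14.4 days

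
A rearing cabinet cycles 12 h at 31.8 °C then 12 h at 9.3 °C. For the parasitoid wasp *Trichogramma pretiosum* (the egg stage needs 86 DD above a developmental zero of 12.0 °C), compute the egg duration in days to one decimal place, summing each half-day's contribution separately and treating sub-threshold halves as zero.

8.7 days

Day half: max(0, 31.8 − 12.0) × 0.5 = 19.8 × 0.5 = 9.90 DD.
Night half: max(0, 9.3 − 12.0) × 0.5 = 0.0 × 0.5 = 0.00 DD.
Per 24 h: 9.90 DD/day.
Duration = 86 / 9.90 = 8.687 ≈ 8.7 days.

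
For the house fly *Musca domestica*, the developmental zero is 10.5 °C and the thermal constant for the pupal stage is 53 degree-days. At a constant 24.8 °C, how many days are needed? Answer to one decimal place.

Daily accumulation = 24.8 − 10.5 = 14.3 DD/day.
Duration = 53 / 14.3 = 3.706 ≈ 3.7 days.

3.7 days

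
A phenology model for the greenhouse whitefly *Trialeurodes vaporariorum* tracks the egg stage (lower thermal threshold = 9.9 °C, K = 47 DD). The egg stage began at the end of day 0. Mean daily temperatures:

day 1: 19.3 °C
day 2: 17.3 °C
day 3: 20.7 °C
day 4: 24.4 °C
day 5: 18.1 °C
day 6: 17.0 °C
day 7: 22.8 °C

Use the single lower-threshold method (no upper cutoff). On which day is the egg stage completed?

day 5

Daily DD above 9.9 °C: 9.4, 7.4, 10.8, 14.5, 8.2, 7.1, 12.9.
Cumulative: 9.4, 16.8, 27.6, 42.1, 50.3, 57.4, 70.3.
The total first reaches 47 DD on day 5.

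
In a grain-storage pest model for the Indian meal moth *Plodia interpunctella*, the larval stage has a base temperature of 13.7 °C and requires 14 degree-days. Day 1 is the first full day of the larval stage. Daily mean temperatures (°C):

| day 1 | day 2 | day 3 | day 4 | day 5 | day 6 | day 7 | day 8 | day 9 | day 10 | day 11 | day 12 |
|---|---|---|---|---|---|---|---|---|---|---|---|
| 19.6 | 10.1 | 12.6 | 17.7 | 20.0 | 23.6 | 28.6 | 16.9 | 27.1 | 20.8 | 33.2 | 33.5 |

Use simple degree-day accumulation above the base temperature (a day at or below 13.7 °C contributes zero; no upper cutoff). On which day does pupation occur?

day 5

Daily DD above 13.7 °C: 5.9, 0.0, 0.0, 4.0, 6.3, 9.9, 14.9, 3.2, 13.4, 7.1, 19.5, 19.8.
Cumulative: 5.9, 5.9, 5.9, 9.9, 16.2, 26.1, 41.0, 44.2, 57.6, 64.7, 84.2, 104.0.
The total first reaches 14 DD on day 5.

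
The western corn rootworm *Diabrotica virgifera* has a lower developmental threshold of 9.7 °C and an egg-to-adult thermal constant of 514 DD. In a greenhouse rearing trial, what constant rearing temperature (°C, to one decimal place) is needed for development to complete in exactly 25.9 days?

Required daily accumulation = 514 / 25.9 = 19.846 DD/day.
T = T_base + 19.846 = 9.7 + 19.846 = 29.546 ≈ 29.5 °C.

29.5 °C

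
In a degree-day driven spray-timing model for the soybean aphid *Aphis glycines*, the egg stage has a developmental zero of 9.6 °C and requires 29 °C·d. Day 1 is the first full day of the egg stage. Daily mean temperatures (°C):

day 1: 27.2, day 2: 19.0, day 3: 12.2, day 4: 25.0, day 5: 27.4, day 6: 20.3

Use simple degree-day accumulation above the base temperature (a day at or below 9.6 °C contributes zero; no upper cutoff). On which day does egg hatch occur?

day 3

Daily DD above 9.6 °C: 17.6, 9.4, 2.6, 15.4, 17.8, 10.7.
Cumulative: 17.6, 27.0, 29.6, 45.0, 62.8, 73.5.
The total first reaches 29 DD on day 3.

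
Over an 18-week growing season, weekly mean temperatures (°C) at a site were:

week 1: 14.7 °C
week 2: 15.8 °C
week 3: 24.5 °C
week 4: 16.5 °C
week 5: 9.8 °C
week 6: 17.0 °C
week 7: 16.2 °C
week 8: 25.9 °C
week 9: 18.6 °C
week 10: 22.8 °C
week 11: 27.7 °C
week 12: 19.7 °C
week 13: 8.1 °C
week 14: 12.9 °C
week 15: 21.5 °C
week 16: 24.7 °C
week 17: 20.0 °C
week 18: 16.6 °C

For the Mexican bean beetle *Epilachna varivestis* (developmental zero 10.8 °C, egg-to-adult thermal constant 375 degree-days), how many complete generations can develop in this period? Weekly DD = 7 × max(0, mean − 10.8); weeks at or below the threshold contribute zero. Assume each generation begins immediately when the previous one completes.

Weekly DD (7 × max(0, T̄ − 10.8)): 27.3, 35.0, 95.9, 39.9, 0.0, 43.4, 37.8, 105.7, 54.6, 84.0, 118.3, 62.3, 0.0, 14.7, 74.9, 97.3, 64.4, 40.6.
Season total = 996.1 DD.
Complete generations = ⌊996.1 / 375⌋ = 2.

2 generations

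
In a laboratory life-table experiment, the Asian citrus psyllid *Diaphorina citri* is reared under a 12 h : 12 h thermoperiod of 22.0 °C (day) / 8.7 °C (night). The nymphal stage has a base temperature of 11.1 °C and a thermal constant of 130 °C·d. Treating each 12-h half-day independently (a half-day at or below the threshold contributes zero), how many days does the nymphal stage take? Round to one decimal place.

Day half: max(0, 22.0 − 11.1) × 0.5 = 10.9 × 0.5 = 5.45 DD.
Night half: max(0, 8.7 − 11.1) × 0.5 = 0.0 × 0.5 = 0.00 DD.
Per 24 h: 5.45 DD/day.
Duration = 130 / 5.45 = 23.853 ≈ 23.9 days.

23.9 days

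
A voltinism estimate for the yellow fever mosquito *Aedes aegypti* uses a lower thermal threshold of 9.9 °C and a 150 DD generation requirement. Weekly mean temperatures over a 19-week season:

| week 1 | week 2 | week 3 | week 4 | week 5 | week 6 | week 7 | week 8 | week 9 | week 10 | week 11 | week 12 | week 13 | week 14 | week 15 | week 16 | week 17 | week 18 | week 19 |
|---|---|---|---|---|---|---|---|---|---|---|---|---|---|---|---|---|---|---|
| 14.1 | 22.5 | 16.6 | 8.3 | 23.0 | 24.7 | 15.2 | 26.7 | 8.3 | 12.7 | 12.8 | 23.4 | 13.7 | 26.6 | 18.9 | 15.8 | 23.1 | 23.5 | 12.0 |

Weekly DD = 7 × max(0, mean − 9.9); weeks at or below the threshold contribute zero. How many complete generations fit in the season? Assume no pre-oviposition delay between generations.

7 generations

Weekly DD (7 × max(0, T̄ − 9.9)): 29.4, 88.2, 46.9, 0.0, 91.7, 103.6, 37.1, 117.6, 0.0, 19.6, 20.3, 94.5, 26.6, 116.9, 63.0, 41.3, 92.4, 95.2, 14.7.
Season total = 1099.0 DD.
Complete generations = ⌊1099.0 / 150⌋ = 7.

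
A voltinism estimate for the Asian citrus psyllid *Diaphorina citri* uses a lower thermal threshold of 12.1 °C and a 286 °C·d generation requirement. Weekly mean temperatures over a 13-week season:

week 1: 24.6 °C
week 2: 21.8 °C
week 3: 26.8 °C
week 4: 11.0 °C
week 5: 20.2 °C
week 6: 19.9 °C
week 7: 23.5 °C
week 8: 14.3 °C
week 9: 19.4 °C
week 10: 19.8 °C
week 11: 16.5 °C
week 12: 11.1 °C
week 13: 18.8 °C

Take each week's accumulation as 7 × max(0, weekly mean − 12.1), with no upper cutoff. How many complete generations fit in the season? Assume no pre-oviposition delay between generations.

Weekly DD (7 × max(0, T̄ − 12.1)): 87.5, 67.9, 102.9, 0.0, 56.7, 54.6, 79.8, 15.4, 51.1, 53.9, 30.8, 0.0, 46.9.
Season total = 647.5 DD.
Complete generations = ⌊647.5 / 286⌋ = 2.

2 generations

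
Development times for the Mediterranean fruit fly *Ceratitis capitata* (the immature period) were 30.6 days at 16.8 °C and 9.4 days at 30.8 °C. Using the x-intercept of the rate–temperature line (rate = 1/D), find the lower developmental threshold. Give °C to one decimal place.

Under the model K = D·(T − T_b), so D₁·(T₁ − T_b) = D₂·(T₂ − T_b).
30.6·(16.8 − T_b) = 9.4·(30.8 − T_b)
T_b = (30.6·16.8 − 9.4·30.8) / (30.6 − 9.4) = 224.56 / 21.2 = 10.592 °C ≈ 10.6 °C.

10.6 °C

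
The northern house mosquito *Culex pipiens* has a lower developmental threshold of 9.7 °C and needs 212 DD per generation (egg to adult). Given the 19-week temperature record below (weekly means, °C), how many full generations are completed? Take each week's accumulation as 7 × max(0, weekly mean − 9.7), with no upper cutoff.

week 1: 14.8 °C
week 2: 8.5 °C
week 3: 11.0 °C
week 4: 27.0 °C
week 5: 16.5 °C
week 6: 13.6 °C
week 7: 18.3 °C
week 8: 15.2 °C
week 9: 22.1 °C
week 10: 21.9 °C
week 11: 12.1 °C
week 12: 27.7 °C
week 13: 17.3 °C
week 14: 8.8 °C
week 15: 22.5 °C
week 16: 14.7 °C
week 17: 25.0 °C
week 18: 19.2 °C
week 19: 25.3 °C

Weekly DD (7 × max(0, T̄ − 9.7)): 35.7, 0.0, 9.1, 121.1, 47.6, 27.3, 60.2, 38.5, 86.8, 85.4, 16.8, 126.0, 53.2, 0.0, 89.6, 35.0, 107.1, 66.5, 109.2.
Season total = 1115.1 DD.
Complete generations = ⌊1115.1 / 212⌋ = 5.

5 generations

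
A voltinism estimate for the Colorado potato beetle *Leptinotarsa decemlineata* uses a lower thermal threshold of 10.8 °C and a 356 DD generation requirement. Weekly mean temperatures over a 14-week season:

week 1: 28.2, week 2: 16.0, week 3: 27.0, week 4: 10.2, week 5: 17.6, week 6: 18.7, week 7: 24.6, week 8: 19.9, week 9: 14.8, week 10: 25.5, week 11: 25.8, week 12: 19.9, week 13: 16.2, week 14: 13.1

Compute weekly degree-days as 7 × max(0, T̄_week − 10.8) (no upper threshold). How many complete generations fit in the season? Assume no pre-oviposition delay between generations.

Weekly DD (7 × max(0, T̄ − 10.8)): 121.8, 36.4, 113.4, 0.0, 47.6, 55.3, 96.6, 63.7, 28.0, 102.9, 105.0, 63.7, 37.8, 16.1.
Season total = 888.3 DD.
Complete generations = ⌊888.3 / 356⌋ = 2.

2 generations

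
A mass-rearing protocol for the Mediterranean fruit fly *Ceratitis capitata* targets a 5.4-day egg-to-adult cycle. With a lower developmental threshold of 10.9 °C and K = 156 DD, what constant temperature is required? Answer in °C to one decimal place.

Required daily accumulation = 156 / 5.4 = 28.889 DD/day.
T = T_base + 28.889 = 10.9 + 28.889 = 39.789 ≈ 39.8 °C.

39.8 °C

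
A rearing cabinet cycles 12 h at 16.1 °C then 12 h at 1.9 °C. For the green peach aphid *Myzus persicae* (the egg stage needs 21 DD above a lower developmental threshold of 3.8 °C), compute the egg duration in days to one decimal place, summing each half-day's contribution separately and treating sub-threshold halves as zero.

Day half: max(0, 16.1 − 3.8) × 0.5 = 12.3 × 0.5 = 6.15 DD.
Night half: max(0, 1.9 − 3.8) × 0.5 = 0.0 × 0.5 = 0.00 DD.
Per 24 h: 6.15 DD/day.
Duration = 21 / 6.15 = 3.415 ≈ 3.4 days.

3.4 days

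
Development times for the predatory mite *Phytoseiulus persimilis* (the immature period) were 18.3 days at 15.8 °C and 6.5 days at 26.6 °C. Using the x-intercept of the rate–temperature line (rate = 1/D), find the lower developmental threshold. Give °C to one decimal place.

Under the model K = D·(T − T_b), so D₁·(T₁ − T_b) = D₂·(T₂ − T_b).
18.3·(15.8 − T_b) = 6.5·(26.6 − T_b)
T_b = (18.3·15.8 − 6.5·26.6) / (18.3 − 6.5) = 116.24 / 11.8 = 9.851 °C ≈ 9.9 °C.

9.9 °C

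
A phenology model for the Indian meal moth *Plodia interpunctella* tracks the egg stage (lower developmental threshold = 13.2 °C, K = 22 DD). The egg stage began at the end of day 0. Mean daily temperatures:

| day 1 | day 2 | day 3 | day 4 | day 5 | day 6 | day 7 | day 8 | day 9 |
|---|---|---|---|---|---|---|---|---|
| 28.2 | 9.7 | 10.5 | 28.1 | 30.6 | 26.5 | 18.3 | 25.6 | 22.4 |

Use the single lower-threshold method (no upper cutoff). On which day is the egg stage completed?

day 4

Daily DD above 13.2 °C: 15.0, 0.0, 0.0, 14.9, 17.4, 13.3, 5.1, 12.4, 9.2.
Cumulative: 15.0, 15.0, 15.0, 29.9, 47.3, 60.6, 65.7, 78.1, 87.3.
The total first reaches 22 DD on day 4.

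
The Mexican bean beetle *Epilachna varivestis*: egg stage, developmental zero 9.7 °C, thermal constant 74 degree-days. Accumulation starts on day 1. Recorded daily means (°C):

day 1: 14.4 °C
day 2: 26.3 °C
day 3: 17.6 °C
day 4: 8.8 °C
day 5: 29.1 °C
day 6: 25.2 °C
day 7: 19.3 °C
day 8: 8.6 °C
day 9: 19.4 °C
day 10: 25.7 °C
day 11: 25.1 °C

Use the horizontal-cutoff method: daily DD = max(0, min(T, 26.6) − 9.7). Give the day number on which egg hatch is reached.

day 9

Daily DD above 9.7 °C (capped at 16.9): 4.7, 16.6, 7.9, 0.0, 16.9, 15.5, 9.6, 0.0, 9.7, 16.0, 15.4.
Cumulative: 4.7, 21.3, 29.2, 29.2, 46.1, 61.6, 71.2, 71.2, 80.9, 96.9, 112.3.
The total first reaches 74 DD on day 9.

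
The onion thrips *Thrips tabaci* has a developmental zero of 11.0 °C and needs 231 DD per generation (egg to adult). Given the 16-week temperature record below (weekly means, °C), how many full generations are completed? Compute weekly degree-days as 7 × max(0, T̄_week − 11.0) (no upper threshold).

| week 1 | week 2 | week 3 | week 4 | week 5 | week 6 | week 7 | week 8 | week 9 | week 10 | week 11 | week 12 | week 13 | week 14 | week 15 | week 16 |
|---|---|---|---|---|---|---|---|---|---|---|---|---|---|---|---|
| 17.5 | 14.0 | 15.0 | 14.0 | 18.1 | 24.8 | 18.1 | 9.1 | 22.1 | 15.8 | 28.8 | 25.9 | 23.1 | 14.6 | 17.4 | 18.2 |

3 generations

Weekly DD (7 × max(0, T̄ − 11.0)): 45.5, 21.0, 28.0, 21.0, 49.7, 96.6, 49.7, 0.0, 77.7, 33.6, 124.6, 104.3, 84.7, 25.2, 44.8, 50.4.
Season total = 856.8 DD.
Complete generations = ⌊856.8 / 231⌋ = 3.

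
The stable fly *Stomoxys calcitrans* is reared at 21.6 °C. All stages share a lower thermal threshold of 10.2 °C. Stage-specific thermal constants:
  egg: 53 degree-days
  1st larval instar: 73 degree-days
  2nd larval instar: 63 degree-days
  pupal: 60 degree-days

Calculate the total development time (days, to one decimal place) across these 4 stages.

21.8 days

Daily accumulation at 21.6 °C = 21.6 − 10.2 = 11.4 DD/day.
Total K = 53 + 73 + 63 + 60 = 249 DD.
Total duration = 249 / 11.4 = 21.842 ≈ 21.8 days.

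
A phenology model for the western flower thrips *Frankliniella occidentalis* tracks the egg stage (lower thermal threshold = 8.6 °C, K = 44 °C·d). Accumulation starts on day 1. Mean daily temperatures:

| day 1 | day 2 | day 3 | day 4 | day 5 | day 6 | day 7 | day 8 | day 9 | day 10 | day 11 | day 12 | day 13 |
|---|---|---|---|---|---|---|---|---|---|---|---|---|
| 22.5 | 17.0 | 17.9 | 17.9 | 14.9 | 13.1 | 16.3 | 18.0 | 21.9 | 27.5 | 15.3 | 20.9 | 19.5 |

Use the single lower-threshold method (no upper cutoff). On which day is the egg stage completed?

day 5

Daily DD above 8.6 °C: 13.9, 8.4, 9.3, 9.3, 6.3, 4.5, 7.7, 9.4, 13.3, 18.9, 6.7, 12.3, 10.9.
Cumulative: 13.9, 22.3, 31.6, 40.9, 47.2, 51.7, 59.4, 68.8, 82.1, 101.0, 107.7, 120.0, 130.9.
The total first reaches 44 DD on day 5.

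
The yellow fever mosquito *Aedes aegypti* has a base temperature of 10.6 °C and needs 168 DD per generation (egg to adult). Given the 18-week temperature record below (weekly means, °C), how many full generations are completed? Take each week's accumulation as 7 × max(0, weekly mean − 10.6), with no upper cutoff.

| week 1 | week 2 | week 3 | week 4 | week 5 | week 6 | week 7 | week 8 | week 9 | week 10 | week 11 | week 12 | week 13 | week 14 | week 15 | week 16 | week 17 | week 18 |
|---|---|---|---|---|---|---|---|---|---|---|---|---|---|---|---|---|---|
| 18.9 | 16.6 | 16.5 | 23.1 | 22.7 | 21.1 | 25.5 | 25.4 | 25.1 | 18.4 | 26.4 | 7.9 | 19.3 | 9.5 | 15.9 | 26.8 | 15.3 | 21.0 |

7 generations

Weekly DD (7 × max(0, T̄ − 10.6)): 58.1, 42.0, 41.3, 87.5, 84.7, 73.5, 104.3, 103.6, 101.5, 54.6, 110.6, 0.0, 60.9, 0.0, 37.1, 113.4, 32.9, 72.8.
Season total = 1178.8 DD.
Complete generations = ⌊1178.8 / 168⌋ = 7.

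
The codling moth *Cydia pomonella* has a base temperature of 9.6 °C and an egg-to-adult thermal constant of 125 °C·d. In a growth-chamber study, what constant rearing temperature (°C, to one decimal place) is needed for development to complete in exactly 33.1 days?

13.4 °C

Required daily accumulation = 125 / 33.1 = 3.776 DD/day.
T = T_base + 3.776 = 9.6 + 3.776 = 13.376 ≈ 13.4 °C.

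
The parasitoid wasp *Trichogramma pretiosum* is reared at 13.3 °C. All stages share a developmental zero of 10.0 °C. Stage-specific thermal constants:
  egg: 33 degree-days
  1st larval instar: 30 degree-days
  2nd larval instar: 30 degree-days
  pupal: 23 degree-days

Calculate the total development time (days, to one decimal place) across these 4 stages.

Daily accumulation at 13.3 °C = 13.3 − 10.0 = 3.3 DD/day.
Total K = 33 + 30 + 30 + 23 = 116 DD.
Total duration = 116 / 3.3 = 35.152 ≈ 35.2 days.

35.2 days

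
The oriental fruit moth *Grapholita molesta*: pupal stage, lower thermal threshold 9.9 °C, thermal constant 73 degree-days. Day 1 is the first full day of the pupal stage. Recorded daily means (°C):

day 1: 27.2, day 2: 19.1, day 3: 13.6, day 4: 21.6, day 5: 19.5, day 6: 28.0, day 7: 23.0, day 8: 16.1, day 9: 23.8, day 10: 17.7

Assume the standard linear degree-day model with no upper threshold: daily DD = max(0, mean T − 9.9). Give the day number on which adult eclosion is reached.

Daily DD above 9.9 °C: 17.3, 9.2, 3.7, 11.7, 9.6, 18.1, 13.1, 6.2, 13.9, 7.8.
Cumulative: 17.3, 26.5, 30.2, 41.9, 51.5, 69.6, 82.7, 88.9, 102.8, 110.6.
The total first reaches 73 DD on day 7.

day 7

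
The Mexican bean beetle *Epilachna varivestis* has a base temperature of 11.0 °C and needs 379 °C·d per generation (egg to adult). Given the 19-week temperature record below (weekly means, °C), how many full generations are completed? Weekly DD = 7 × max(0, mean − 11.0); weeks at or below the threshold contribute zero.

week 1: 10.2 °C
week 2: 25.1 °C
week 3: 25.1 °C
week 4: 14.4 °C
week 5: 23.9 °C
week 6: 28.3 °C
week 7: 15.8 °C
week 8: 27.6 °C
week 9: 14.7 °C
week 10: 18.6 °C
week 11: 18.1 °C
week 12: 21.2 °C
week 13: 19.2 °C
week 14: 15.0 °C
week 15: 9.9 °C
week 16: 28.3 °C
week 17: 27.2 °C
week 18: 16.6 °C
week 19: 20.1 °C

3 generations

Weekly DD (7 × max(0, T̄ − 11.0)): 0.0, 98.7, 98.7, 23.8, 90.3, 121.1, 33.6, 116.2, 25.9, 53.2, 49.7, 71.4, 57.4, 28.0, 0.0, 121.1, 113.4, 39.2, 63.7.
Season total = 1205.4 DD.
Complete generations = ⌊1205.4 / 379⌋ = 3.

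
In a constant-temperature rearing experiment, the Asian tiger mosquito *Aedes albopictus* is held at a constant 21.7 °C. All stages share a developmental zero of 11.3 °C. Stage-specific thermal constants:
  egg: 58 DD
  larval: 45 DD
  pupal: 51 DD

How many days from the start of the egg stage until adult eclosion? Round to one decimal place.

Daily accumulation at 21.7 °C = 21.7 − 11.3 = 10.4 DD/day.
Total K = 58 + 45 + 51 = 154 DD.
Total duration = 154 / 10.4 = 14.808 ≈ 14.8 days.

14.8 days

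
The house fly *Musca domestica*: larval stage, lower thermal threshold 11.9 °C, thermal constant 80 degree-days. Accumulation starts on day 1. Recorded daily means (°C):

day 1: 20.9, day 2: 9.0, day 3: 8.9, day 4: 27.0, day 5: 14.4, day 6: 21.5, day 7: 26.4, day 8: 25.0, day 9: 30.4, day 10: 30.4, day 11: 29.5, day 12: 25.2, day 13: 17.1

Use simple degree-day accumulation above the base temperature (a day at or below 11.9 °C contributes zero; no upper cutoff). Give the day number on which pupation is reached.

day 9

Daily DD above 11.9 °C: 9.0, 0.0, 0.0, 15.1, 2.5, 9.6, 14.5, 13.1, 18.5, 18.5, 17.6, 13.3, 5.2.
Cumulative: 9.0, 9.0, 9.0, 24.1, 26.6, 36.2, 50.7, 63.8, 82.3, 100.8, 118.4, 131.7, 136.9.
The total first reaches 80 DD on day 9.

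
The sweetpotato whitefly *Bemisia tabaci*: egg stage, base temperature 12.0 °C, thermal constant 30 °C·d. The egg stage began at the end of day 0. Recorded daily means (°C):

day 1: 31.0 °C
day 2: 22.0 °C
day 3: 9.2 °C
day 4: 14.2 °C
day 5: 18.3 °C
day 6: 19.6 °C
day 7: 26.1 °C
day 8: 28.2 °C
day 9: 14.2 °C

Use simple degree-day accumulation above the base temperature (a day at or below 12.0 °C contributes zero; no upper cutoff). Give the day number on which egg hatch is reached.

Daily DD above 12.0 °C: 19.0, 10.0, 0.0, 2.2, 6.3, 7.6, 14.1, 16.2, 2.2.
Cumulative: 19.0, 29.0, 29.0, 31.2, 37.5, 45.1, 59.2, 75.4, 77.6.
The total first reaches 30 DD on day 4.

day 4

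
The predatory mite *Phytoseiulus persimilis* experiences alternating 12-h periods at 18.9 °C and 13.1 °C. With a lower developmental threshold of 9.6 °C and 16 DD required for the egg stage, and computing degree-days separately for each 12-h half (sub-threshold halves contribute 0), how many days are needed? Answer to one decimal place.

Day half: max(0, 18.9 − 9.6) × 0.5 = 9.3 × 0.5 = 4.65 DD.
Night half: max(0, 13.1 − 9.6) × 0.5 = 3.5 × 0.5 = 1.75 DD.
Per 24 h: 6.40 DD/day.
Duration = 16 / 6.40 = 2.500 ≈ 2.5 days.

2.5 days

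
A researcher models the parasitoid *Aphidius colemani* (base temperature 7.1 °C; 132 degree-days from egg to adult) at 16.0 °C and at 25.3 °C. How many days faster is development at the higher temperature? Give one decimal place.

At 16.0 °C: 132 / (16.0 − 7.1) = 132 / 8.9 = 14.831 d.
At 25.3 °C: 132 / (25.3 − 7.1) = 132 / 18.2 = 7.253 d.
Difference = |14.831 − 7.253| = 7.579 ≈ 7.6 days.

7.6 days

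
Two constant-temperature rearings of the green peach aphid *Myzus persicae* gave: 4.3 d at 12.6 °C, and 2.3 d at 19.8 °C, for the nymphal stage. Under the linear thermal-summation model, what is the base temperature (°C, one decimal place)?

4.3 °C

Under the model K = D·(T − T_b), so D₁·(T₁ − T_b) = D₂·(T₂ − T_b).
4.3·(12.6 − T_b) = 2.3·(19.8 − T_b)
T_b = (4.3·12.6 − 2.3·19.8) / (4.3 − 2.3) = 8.64 / 2.0 = 4.320 °C ≈ 4.3 °C.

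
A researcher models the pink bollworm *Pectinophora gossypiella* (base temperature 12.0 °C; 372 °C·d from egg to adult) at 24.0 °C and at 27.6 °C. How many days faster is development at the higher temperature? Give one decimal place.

7.2 days

At 24.0 °C: 372 / (24.0 − 12.0) = 372 / 12.0 = 31.000 d.
At 27.6 °C: 372 / (27.6 − 12.0) = 372 / 15.6 = 23.846 d.
Difference = |31.000 − 23.846| = 7.154 ≈ 7.2 days.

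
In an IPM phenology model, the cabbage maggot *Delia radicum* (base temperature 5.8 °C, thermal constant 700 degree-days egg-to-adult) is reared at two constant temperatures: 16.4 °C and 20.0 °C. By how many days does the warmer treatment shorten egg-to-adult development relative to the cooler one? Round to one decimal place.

16.7 days

At 16.4 °C: 700 / (16.4 − 5.8) = 700 / 10.6 = 66.038 d.
At 20.0 °C: 700 / (20.0 − 5.8) = 700 / 14.2 = 49.296 d.
Difference = |66.038 − 49.296| = 16.742 ≈ 16.7 days.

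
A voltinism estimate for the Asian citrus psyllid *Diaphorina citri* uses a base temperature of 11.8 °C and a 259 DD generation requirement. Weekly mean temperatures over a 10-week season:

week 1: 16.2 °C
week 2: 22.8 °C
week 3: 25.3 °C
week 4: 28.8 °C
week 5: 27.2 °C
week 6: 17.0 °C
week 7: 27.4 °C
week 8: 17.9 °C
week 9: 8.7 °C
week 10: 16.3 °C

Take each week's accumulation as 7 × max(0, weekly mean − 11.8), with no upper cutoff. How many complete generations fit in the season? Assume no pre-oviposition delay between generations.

Weekly DD (7 × max(0, T̄ − 11.8)): 30.8, 77.0, 94.5, 119.0, 107.8, 36.4, 109.2, 42.7, 0.0, 31.5.
Season total = 648.9 DD.
Complete generations = ⌊648.9 / 259⌋ = 2.

2 generations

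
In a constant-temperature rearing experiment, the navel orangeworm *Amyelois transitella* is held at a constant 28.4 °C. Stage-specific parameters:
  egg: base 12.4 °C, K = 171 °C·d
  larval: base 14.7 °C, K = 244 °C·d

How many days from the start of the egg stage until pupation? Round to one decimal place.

egg: 171 / (28.4 − 12.4) = 171 / 16.0 = 10.688 d.
larval: 244 / (28.4 − 14.7) = 244 / 13.7 = 17.810 d.
Sum = 28.498 ≈ 28.5 days.

28.5 days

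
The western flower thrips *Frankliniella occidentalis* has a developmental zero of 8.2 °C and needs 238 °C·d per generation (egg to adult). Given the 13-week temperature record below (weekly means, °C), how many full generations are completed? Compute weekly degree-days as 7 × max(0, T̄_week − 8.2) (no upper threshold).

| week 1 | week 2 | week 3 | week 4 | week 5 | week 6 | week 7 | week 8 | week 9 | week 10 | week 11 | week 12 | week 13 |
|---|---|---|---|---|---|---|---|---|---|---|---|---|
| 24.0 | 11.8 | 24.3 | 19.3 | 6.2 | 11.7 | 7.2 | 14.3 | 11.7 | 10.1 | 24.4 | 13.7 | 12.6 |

2 generations

Weekly DD (7 × max(0, T̄ − 8.2)): 110.6, 25.2, 112.7, 77.7, 0.0, 24.5, 0.0, 42.7, 24.5, 13.3, 113.4, 38.5, 30.8.
Season total = 613.9 DD.
Complete generations = ⌊613.9 / 238⌋ = 2.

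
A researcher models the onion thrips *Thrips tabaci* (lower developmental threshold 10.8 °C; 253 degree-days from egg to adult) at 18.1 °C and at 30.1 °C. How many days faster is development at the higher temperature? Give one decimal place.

21.5 days

At 18.1 °C: 253 / (18.1 − 10.8) = 253 / 7.3 = 34.658 d.
At 30.1 °C: 253 / (30.1 − 10.8) = 253 / 19.3 = 13.109 d.
Difference = |34.658 − 13.109| = 21.549 ≈ 21.5 days.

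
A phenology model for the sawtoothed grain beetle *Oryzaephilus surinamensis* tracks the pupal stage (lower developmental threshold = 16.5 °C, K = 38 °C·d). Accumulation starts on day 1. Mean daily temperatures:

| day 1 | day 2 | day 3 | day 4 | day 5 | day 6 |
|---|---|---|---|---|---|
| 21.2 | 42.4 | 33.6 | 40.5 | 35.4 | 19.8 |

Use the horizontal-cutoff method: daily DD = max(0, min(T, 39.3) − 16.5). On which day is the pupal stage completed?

Daily DD above 16.5 °C (capped at 22.8): 4.7, 22.8, 17.1, 22.8, 18.9, 3.3.
Cumulative: 4.7, 27.5, 44.6, 67.4, 86.3, 89.6.
The total first reaches 38 DD on day 3.

day 3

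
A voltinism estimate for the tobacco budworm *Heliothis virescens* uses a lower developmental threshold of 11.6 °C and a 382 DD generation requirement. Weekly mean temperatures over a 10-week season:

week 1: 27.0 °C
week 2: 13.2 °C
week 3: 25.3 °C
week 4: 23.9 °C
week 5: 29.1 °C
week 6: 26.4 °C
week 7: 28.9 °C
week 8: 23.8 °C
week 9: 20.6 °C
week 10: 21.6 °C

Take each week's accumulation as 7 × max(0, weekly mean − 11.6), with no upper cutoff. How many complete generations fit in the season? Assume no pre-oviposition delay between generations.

Weekly DD (7 × max(0, T̄ − 11.6)): 107.8, 11.2, 95.9, 86.1, 122.5, 103.6, 121.1, 85.4, 63.0, 70.0.
Season total = 866.6 DD.
Complete generations = ⌊866.6 / 382⌋ = 2.

2 generations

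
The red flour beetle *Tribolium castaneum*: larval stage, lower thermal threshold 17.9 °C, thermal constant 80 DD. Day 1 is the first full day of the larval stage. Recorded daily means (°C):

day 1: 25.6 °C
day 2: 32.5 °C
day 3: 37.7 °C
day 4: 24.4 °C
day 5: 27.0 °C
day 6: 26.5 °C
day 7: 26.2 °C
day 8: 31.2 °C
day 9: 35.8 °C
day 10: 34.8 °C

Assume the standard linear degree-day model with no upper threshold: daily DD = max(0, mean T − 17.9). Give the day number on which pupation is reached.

Daily DD above 17.9 °C: 7.7, 14.6, 19.8, 6.5, 9.1, 8.6, 8.3, 13.3, 17.9, 16.9.
Cumulative: 7.7, 22.3, 42.1, 48.6, 57.7, 66.3, 74.6, 87.9, 105.8, 122.7.
The total first reaches 80 DD on day 8.

day 8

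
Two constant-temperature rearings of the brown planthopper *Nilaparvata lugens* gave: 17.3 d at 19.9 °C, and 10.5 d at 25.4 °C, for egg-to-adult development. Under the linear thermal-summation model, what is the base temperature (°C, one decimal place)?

11.4 °C

Under the model K = D·(T − T_b), so D₁·(T₁ − T_b) = D₂·(T₂ − T_b).
17.3·(19.9 − T_b) = 10.5·(25.4 − T_b)
T_b = (17.3·19.9 − 10.5·25.4) / (17.3 − 10.5) = 77.57 / 6.8 = 11.407 °C ≈ 11.4 °C.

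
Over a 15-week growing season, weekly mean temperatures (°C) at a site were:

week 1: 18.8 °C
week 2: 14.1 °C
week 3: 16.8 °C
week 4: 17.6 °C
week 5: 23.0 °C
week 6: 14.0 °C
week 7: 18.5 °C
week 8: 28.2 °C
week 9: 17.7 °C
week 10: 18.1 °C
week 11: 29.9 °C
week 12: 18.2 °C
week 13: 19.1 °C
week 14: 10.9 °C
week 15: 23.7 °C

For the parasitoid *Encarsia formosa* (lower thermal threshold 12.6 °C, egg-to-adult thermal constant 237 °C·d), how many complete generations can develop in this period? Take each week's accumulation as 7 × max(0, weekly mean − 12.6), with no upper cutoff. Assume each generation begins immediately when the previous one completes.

Weekly DD (7 × max(0, T̄ − 12.6)): 43.4, 10.5, 29.4, 35.0, 72.8, 9.8, 41.3, 109.2, 35.7, 38.5, 121.1, 39.2, 45.5, 0.0, 77.7.
Season total = 709.1 DD.
Complete generations = ⌊709.1 / 237⌋ = 2.

2 generations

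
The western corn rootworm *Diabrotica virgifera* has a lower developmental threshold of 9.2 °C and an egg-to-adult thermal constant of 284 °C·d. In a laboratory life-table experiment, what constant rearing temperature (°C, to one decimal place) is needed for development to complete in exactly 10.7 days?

Required daily accumulation = 284 / 10.7 = 26.542 DD/day.
T = T_base + 26.542 = 9.2 + 26.542 = 35.742 ≈ 35.7 °C.

35.7 °C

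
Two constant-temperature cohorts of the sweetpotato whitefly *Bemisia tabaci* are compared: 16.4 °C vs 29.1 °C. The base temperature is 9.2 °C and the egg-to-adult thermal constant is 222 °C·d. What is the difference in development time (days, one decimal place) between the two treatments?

19.7 days

At 16.4 °C: 222 / (16.4 − 9.2) = 222 / 7.2 = 30.833 d.
At 29.1 °C: 222 / (29.1 − 9.2) = 222 / 19.9 = 11.156 d.
Difference = |30.833 − 11.156| = 19.678 ≈ 19.7 days.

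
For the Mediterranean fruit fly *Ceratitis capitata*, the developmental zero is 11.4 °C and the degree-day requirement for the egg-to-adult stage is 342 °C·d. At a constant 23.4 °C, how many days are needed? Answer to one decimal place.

Daily accumulation = 23.4 − 11.4 = 12.0 DD/day.
Duration = 342 / 12.0 = 28.500 ≈ 28.5 days.

28.5 days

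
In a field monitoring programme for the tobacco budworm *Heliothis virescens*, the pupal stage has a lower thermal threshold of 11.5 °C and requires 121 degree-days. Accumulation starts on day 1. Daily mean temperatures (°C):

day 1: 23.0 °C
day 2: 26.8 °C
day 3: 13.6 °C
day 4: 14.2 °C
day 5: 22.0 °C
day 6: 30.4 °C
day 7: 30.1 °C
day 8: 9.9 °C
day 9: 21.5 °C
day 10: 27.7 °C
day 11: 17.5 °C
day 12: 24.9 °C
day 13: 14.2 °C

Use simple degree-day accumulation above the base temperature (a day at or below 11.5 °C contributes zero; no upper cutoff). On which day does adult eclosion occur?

Daily DD above 11.5 °C: 11.5, 15.3, 2.1, 2.7, 10.5, 18.9, 18.6, 0.0, 10.0, 16.2, 6.0, 13.4, 2.7.
Cumulative: 11.5, 26.8, 28.9, 31.6, 42.1, 61.0, 79.6, 79.6, 89.6, 105.8, 111.8, 125.2, 127.9.
The total first reaches 121 DD on day 12.

day 12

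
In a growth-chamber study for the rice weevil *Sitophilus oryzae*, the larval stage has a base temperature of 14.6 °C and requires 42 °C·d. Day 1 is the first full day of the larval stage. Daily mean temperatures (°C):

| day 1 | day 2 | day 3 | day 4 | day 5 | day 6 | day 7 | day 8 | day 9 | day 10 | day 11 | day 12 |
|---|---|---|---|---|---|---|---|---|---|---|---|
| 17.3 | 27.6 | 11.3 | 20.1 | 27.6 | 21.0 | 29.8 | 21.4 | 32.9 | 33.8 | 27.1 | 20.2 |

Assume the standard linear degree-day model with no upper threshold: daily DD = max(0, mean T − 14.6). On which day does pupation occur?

Daily DD above 14.6 °C: 2.7, 13.0, 0.0, 5.5, 13.0, 6.4, 15.2, 6.8, 18.3, 19.2, 12.5, 5.6.
Cumulative: 2.7, 15.7, 15.7, 21.2, 34.2, 40.6, 55.8, 62.6, 80.9, 100.1, 112.6, 118.2.
The total first reaches 42 DD on day 7.

day 7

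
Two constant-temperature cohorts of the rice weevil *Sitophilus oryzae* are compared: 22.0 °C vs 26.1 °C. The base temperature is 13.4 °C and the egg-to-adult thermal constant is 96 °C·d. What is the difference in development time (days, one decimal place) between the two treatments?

At 22.0 °C: 96 / (22.0 − 13.4) = 96 / 8.6 = 11.163 d.
At 26.1 °C: 96 / (26.1 − 13.4) = 96 / 12.7 = 7.559 d.
Difference = |11.163 − 7.559| = 3.604 ≈ 3.6 days.

3.6 days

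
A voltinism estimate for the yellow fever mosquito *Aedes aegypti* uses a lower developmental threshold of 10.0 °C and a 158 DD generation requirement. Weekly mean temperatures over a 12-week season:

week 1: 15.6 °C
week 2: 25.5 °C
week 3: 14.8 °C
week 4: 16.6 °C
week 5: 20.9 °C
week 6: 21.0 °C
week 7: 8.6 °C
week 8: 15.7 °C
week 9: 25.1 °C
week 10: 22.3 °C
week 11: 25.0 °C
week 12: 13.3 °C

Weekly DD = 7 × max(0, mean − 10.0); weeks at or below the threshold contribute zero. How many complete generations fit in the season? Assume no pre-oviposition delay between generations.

4 generations

Weekly DD (7 × max(0, T̄ − 10.0)): 39.2, 108.5, 33.6, 46.2, 76.3, 77.0, 0.0, 39.9, 105.7, 86.1, 105.0, 23.1.
Season total = 740.6 DD.
Complete generations = ⌊740.6 / 158⌋ = 4.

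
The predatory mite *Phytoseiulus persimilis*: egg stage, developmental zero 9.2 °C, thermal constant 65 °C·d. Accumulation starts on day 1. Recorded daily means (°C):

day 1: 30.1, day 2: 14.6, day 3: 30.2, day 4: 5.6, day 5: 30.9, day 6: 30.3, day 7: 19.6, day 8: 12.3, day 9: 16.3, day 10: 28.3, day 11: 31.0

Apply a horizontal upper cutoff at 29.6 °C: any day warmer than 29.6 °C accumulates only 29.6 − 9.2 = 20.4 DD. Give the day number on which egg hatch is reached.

day 5

Daily DD above 9.2 °C (capped at 20.4): 20.4, 5.4, 20.4, 0.0, 20.4, 20.4, 10.4, 3.1, 7.1, 19.1, 20.4.
Cumulative: 20.4, 25.8, 46.2, 46.2, 66.6, 87.0, 97.4, 100.5, 107.6, 126.7, 147.1.
The total first reaches 65 DD on day 5.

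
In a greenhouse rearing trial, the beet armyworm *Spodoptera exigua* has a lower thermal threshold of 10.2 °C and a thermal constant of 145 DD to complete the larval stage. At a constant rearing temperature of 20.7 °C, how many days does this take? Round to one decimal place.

13.8 days

Daily accumulation = 20.7 − 10.2 = 10.5 DD/day.
Duration = 145 / 10.5 = 13.810 ≈ 13.8 days.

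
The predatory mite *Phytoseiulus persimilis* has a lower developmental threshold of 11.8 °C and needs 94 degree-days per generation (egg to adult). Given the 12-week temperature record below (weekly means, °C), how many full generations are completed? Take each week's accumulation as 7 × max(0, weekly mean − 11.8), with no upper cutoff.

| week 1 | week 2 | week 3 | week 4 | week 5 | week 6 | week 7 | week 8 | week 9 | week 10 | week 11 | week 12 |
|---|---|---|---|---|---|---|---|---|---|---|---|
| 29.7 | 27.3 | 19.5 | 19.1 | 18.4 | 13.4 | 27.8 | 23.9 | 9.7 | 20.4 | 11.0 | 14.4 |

Weekly DD (7 × max(0, T̄ − 11.8)): 125.3, 108.5, 53.9, 51.1, 46.2, 11.2, 112.0, 84.7, 0.0, 60.2, 0.0, 18.2.
Season total = 671.3 DD.
Complete generations = ⌊671.3 / 94⌋ = 7.

7 generations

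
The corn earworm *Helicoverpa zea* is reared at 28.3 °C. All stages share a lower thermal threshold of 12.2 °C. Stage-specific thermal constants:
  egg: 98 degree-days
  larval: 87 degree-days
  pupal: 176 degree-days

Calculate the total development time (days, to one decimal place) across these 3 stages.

22.4 days

Daily accumulation at 28.3 °C = 28.3 − 12.2 = 16.1 DD/day.
Total K = 98 + 87 + 176 = 361 DD.
Total duration = 361 / 16.1 = 22.422 ≈ 22.4 days.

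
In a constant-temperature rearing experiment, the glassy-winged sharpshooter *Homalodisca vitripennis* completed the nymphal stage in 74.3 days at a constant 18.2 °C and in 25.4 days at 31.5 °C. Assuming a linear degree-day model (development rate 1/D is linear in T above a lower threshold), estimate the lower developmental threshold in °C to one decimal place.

11.3 °C

Equal thermal constants: D₁(T₁ − T_b) = D₂(T₂ − T_b).
74.3·(18.2 − T_b) = 25.4·(31.5 − T_b)
T_b = (74.3·18.2 − 25.4·31.5) / (74.3 − 25.4) = 552.16 / 48.9 = 11.292 °C ≈ 11.3 °C.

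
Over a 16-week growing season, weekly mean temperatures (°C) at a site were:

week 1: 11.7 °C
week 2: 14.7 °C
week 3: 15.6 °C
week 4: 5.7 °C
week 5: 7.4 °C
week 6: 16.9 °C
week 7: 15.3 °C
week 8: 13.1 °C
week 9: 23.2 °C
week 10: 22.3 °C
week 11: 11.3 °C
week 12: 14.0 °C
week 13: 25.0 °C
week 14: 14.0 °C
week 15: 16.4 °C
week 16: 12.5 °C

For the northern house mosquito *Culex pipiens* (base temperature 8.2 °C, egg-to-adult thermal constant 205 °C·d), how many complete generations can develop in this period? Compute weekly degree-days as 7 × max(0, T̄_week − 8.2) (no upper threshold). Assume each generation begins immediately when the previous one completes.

Weekly DD (7 × max(0, T̄ − 8.2)): 24.5, 45.5, 51.8, 0.0, 0.0, 60.9, 49.7, 34.3, 105.0, 98.7, 21.7, 40.6, 117.6, 40.6, 57.4, 30.1.
Season total = 778.4 DD.
Complete generations = ⌊778.4 / 205⌋ = 3.

3 generations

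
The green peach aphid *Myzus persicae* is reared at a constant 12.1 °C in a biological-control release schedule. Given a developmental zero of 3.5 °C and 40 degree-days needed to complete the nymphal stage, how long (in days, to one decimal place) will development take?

4.7 days

Daily accumulation = 12.1 − 3.5 = 8.6 DD/day.
Duration = 40 / 8.6 = 4.651 ≈ 4.7 days.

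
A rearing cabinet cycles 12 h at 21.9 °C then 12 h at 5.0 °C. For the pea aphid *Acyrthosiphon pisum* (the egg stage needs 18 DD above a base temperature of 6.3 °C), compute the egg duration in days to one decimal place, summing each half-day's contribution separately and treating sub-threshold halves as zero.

2.3 days

Day half: max(0, 21.9 − 6.3) × 0.5 = 15.6 × 0.5 = 7.80 DD.
Night half: max(0, 5.0 − 6.3) × 0.5 = 0.0 × 0.5 = 0.00 DD.
Per 24 h: 7.80 DD/day.
Duration = 18 / 7.80 = 2.308 ≈ 2.3 days.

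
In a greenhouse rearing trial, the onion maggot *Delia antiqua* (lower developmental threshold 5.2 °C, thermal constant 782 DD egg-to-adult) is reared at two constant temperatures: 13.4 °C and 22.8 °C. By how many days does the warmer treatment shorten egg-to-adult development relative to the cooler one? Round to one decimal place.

At 13.4 °C: 782 / (13.4 − 5.2) = 782 / 8.2 = 95.366 d.
At 22.8 °C: 782 / (22.8 − 5.2) = 782 / 17.6 = 44.432 d.
Difference = |95.366 − 44.432| = 50.934 ≈ 50.9 days.

50.9 days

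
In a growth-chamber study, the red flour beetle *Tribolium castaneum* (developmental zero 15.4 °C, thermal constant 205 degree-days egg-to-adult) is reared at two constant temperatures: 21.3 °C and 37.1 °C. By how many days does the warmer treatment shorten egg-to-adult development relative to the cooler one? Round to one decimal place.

25.3 days

At 21.3 °C: 205 / (21.3 − 15.4) = 205 / 5.9 = 34.746 d.
At 37.1 °C: 205 / (37.1 − 15.4) = 205 / 21.7 = 9.447 d.
Difference = |34.746 − 9.447| = 25.299 ≈ 25.3 days.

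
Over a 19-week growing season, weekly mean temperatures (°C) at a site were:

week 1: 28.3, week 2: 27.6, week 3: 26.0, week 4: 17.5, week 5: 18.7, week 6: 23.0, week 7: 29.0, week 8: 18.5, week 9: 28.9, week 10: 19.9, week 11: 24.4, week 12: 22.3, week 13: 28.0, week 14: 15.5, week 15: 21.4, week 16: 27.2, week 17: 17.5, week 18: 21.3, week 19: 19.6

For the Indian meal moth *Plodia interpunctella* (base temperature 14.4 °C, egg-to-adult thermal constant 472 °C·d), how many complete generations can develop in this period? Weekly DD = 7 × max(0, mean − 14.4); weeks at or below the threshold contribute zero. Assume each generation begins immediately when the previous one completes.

Weekly DD (7 × max(0, T̄ − 14.4)): 97.3, 92.4, 81.2, 21.7, 30.1, 60.2, 102.2, 28.7, 101.5, 38.5, 70.0, 55.3, 95.2, 7.7, 49.0, 89.6, 21.7, 48.3, 36.4.
Season total = 1127.0 DD.
Complete generations = ⌊1127.0 / 472⌋ = 2.

2 generations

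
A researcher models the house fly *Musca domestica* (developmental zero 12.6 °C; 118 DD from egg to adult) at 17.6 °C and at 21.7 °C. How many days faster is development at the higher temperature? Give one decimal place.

10.6 days

At 17.6 °C: 118 / (17.6 − 12.6) = 118 / 5.0 = 23.600 d.
At 21.7 °C: 118 / (21.7 − 12.6) = 118 / 9.1 = 12.967 d.
Difference = |23.600 − 12.967| = 10.633 ≈ 10.6 days.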